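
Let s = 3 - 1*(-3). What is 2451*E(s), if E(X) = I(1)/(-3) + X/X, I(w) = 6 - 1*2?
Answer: -817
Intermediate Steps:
I(w) = 4 (I(w) = 6 - 2 = 4)
s = 6 (s = 3 + 3 = 6)
E(X) = -⅓ (E(X) = 4/(-3) + X/X = 4*(-⅓) + 1 = -4/3 + 1 = -⅓)
2451*E(s) = 2451*(-⅓) = -817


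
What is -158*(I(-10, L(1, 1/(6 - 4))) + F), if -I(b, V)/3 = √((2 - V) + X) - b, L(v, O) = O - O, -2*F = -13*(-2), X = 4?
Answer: 6794 + 474*√6 ≈ 7955.1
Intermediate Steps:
F = -13 (F = -(-13)*(-2)/2 = -½*26 = -13)
L(v, O) = 0
I(b, V) = -3*√(6 - V) + 3*b (I(b, V) = -3*(√((2 - V) + 4) - b) = -3*(√(6 - V) - b) = -3*√(6 - V) + 3*b)
-158*(I(-10, L(1, 1/(6 - 4))) + F) = -158*((-3*√(6 - 1*0) + 3*(-10)) - 13) = -158*((-3*√(6 + 0) - 30) - 13) = -158*((-3*√6 - 30) - 13) = -158*((-30 - 3*√6) - 13) = -158*(-43 - 3*√6) = 6794 + 474*√6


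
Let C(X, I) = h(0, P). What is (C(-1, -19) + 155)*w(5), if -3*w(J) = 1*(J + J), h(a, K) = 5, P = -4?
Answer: -1600/3 ≈ -533.33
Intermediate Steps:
w(J) = -2*J/3 (w(J) = -(J + J)/3 = -2*J/3)
C(X, I) = 5
(C(-1, -19) + 155)*w(5) = (5 + 155)*(-⅔*5) = 160*(-10/3) = -1600/3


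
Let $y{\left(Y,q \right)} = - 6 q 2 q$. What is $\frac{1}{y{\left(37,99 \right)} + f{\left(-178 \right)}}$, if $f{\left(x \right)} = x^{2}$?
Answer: $- \frac{1}{85928} \approx -1.1638 \cdot 10^{-5}$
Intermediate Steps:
$y{\left(Y,q \right)} = - 12 q^{2}$ ($y{\left(Y,q \right)} = - 12 q q = - 12 q^{2}$)
$\frac{1}{y{\left(37,99 \right)} + f{\left(-178 \right)}} = \frac{1}{- 12 \cdot 99^{2} + \left(-178\right)^{2}} = \frac{1}{\left(-12\right) 9801 + 31684} = \frac{1}{-117612 + 31684} = \frac{1}{-85928} = - \frac{1}{85928}$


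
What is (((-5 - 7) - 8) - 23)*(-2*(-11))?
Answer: -946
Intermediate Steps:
(((-5 - 7) - 8) - 23)*(-2*(-11)) = ((-12 - 8) - 23)*22 = (-20 - 23)*22 = -43*22 = -946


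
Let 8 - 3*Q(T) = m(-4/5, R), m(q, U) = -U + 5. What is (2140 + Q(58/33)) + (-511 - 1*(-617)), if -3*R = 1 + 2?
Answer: 6740/3 ≈ 2246.7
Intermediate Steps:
R = -1 (R = -(1 + 2)/3 = -1/3*3 = -1)
m(q, U) = 5 - U
Q(T) = 2/3 (Q(T) = 8/3 - (5 - 1*(-1))/3 = 8/3 - (5 + 1)/3 = 8/3 - 1/3*6 = 8/3 - 2 = 2/3)
(2140 + Q(58/33)) + (-511 - 1*(-617)) = (2140 + 2/3) + (-511 - 1*(-617)) = 6422/3 + (-511 + 617) = 6422/3 + 106 = 6740/3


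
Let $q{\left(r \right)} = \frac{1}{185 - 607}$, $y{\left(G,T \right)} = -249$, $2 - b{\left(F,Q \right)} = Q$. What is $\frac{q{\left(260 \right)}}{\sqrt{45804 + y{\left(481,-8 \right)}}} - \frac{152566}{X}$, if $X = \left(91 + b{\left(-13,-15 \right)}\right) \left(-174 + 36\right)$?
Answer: $\frac{76283}{7452} - \frac{\sqrt{45555}}{19224210} \approx 10.237$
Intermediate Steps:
$b{\left(F,Q \right)} = 2 - Q$
$X = -14904$ ($X = \left(91 + \left(2 - -15\right)\right) \left(-174 + 36\right) = \left(91 + \left(2 + 15\right)\right) \left(-138\right) = \left(91 + 17\right) \left(-138\right) = 108 \left(-138\right) = -14904$)
$q{\left(r \right)} = - \frac{1}{422}$ ($q{\left(r \right)} = \frac{1}{-422} = - \frac{1}{422}$)
$\frac{q{\left(260 \right)}}{\sqrt{45804 + y{\left(481,-8 \right)}}} - \frac{152566}{X} = - \frac{1}{422 \sqrt{45804 - 249}} - \frac{152566}{-14904} = - \frac{1}{422 \sqrt{45555}} - - \frac{76283}{7452} = - \frac{\frac{1}{45555} \sqrt{45555}}{422} + \frac{76283}{7452} = - \frac{\sqrt{45555}}{19224210} + \frac{76283}{7452} = \frac{76283}{7452} - \frac{\sqrt{45555}}{19224210}$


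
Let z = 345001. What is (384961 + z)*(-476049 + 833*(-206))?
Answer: -472757699414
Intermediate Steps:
(384961 + z)*(-476049 + 833*(-206)) = (384961 + 345001)*(-476049 + 833*(-206)) = 729962*(-476049 - 171598) = 729962*(-647647) = -472757699414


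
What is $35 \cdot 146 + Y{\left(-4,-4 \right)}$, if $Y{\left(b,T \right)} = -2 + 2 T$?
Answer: $5100$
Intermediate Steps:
$35 \cdot 146 + Y{\left(-4,-4 \right)} = 35 \cdot 146 + \left(-2 + 2 \left(-4\right)\right) = 5110 - 10 = 5100$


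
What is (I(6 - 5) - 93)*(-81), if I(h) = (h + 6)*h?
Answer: 6966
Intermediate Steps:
I(h) = h*(6 + h) (I(h) = (6 + h)*h = h*(6 + h))
(I(6 - 5) - 93)*(-81) = ((6 - 5)*(6 + (6 - 5)) - 93)*(-81) = (1*(6 + 1) - 93)*(-81) = (1*7 - 93)*(-81) = (7 - 93)*(-81) = -86*(-81) = 6966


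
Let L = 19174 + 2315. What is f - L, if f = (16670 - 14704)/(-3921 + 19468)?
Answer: -334087517/15547 ≈ -21489.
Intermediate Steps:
L = 21489
f = 1966/15547 ≈ 0.12646
f - L = 1966/15547 - 1*21489 = 1966/15547 - 21489 = -334087517/15547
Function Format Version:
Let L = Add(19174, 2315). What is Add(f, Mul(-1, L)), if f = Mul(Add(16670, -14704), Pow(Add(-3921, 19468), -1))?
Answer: Rational(-334087517, 15547) ≈ -21489.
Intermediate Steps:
L = 21489
f = Rational(1966, 15547) (f = Mul(1966, Pow(15547, -1)) = Mul(1966, Rational(1, 15547)) = Rational(1966, 15547) ≈ 0.12646)
Add(f, Mul(-1, L)) = Add(Rational(1966, 15547), Mul(-1, 21489)) = Add(Rational(1966, 15547), -21489) = Rational(-334087517, 15547)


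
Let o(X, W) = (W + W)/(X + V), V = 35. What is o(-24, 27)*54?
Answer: 2916/11 ≈ 265.09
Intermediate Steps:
o(X, W) = 2*W/(35 + X) (o(X, W) = (W + W)/(X + 35) = (2*W)/(35 + X) = 2*W/(35 + X))
o(-24, 27)*54 = (2*27/(35 - 24))*54 = (2*27/11)*54 = (2*27*(1/11))*54 = (54/11)*54 = 2916/11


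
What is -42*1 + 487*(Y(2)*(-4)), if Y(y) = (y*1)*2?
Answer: -7834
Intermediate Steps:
Y(y) = 2*y (Y(y) = y*2 = 2*y)
-42*1 + 487*(Y(2)*(-4)) = -42*1 + 487*((2*2)*(-4)) = -42 + 487*(4*(-4)) = -42 + 487*(-16) = -42 - 7792 = -7834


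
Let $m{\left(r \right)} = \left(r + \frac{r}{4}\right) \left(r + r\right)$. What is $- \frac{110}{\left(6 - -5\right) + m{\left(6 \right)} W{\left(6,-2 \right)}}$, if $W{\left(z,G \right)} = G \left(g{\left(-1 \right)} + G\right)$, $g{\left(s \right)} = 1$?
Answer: $- \frac{110}{191} \approx -0.57592$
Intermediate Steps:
$W{\left(z,G \right)} = G \left(1 + G\right)$
$m{\left(r \right)} = \frac{5 r^{2}}{2}$ ($m{\left(r \right)} = \left(r + r \frac{1}{4}\right) 2 r = \left(r + \frac{r}{4}\right) 2 r = \frac{5 r}{4} \cdot 2 r = \frac{5 r^{2}}{2}$)
$- \frac{110}{\left(6 - -5\right) + m{\left(6 \right)} W{\left(6,-2 \right)}} = - \frac{110}{\left(6 - -5\right) + \frac{5 \cdot 6^{2}}{2} \left(- 2 \left(1 - 2\right)\right)} = - \frac{110}{\left(6 + 5\right) + \frac{5}{2} \cdot 36 \left(\left(-2\right) \left(-1\right)\right)} = - \frac{110}{11 + 90 \cdot 2} = - \frac{110}{11 + 180} = - \frac{110}{191}$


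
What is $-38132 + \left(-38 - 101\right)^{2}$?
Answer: $-18811$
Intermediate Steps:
$-38132 + \left(-38 - 101\right)^{2} = -38132 + \left(-139\right)^{2} = -38132 + 19321 = -18811$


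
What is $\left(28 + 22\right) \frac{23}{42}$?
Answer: $\frac{575}{21} \approx 27.381$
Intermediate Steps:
$\left(28 + 22\right) \frac{23}{42} = 50 \cdot 23 \cdot \frac{1}{42} = 50 \cdot \frac{23}{42} = \frac{575}{21}$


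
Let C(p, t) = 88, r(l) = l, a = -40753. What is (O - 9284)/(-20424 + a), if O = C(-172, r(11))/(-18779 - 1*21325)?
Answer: 46540703/306680301 ≈ 0.15176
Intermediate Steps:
O = -11/5013 (O = 88/(-18779 - 1*21325) = 88/(-18779 - 21325) = 88/(-40104) = 88*(-1/40104) = -11/5013 ≈ -0.0021943)
(O - 9284)/(-20424 + a) = (-11/5013 - 9284)/(-20424 - 40753) = -46540703/5013/(-61177) = -46540703/5013*(-1/61177) = 46540703/306680301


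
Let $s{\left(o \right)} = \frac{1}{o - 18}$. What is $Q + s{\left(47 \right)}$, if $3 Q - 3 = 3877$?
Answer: $\frac{112523}{87} \approx 1293.4$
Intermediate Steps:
$Q = \frac{3880}{3}$ ($Q = 1 + \frac{1}{3} \cdot 3877 = 1 + \frac{3877}{3} = \frac{3880}{3} \approx 1293.3$)
$s{\left(o \right)} = \frac{1}{-18 + o}$
$Q + s{\left(47 \right)} = \frac{3880}{3} + \frac{1}{-18 + 47} = \frac{3880}{3} + \frac{1}{29} = \frac{112523}{87}$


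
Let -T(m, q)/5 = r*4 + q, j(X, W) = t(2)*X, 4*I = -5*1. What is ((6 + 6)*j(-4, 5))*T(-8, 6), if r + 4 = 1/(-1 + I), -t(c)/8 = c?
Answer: 135680/3 ≈ 45227.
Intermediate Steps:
t(c) = -8*c
I = -5/4 (I = (-5*1)/4 = (¼)*(-5) = -5/4 ≈ -1.2500)
r = -40/9 (r = -4 + 1/(-1 - 5/4) = -4 + 1/(-9/4) = -4 - 4/9 = -40/9 ≈ -4.4444)
j(X, W) = -16*X (j(X, W) = (-8*2)*X = -16*X)
T(m, q) = 800/9 - 5*q (T(m, q) = -5*(-40/9*4 + q) = -5*(-160/9 + q) = 800/9 - 5*q)
((6 + 6)*j(-4, 5))*T(-8, 6) = ((6 + 6)*(-16*(-4)))*(800/9 - 5*6) = (12*64)*(800/9 - 30) = 768*(530/9) = 135680/3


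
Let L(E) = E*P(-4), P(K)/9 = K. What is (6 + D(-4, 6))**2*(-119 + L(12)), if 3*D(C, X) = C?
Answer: -107996/9 ≈ -12000.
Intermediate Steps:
P(K) = 9*K
D(C, X) = C/3
L(E) = -36*E (L(E) = E*(9*(-4)) = E*(-36) = -36*E)
(6 + D(-4, 6))**2*(-119 + L(12)) = (6 + (1/3)*(-4))**2*(-119 - 36*12) = (6 - 4/3)**2*(-119 - 432) = (14/3)**2*(-551) = (196/9)*(-551) = -107996/9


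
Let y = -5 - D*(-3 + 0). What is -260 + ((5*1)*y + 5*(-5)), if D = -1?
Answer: -325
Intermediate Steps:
y = -8 (y = -5 - (-1)*(-3 + 0) = -5 - (-1)*(-3) = -5 - 1*3 = -5 - 3 = -8)
-260 + ((5*1)*y + 5*(-5)) = -260 + ((5*1)*(-8) + 5*(-5)) = -260 + (5*(-8) - 25) = -260 + (-40 - 25) = -260 - 65 = -325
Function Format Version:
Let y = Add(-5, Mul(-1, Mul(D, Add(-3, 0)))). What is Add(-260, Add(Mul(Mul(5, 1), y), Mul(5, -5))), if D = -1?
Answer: -325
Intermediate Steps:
y = -8 (y = Add(-5, Mul(-1, Mul(-1, Add(-3, 0)))) = Add(-5, Mul(-1, Mul(-1, -3))) = Add(-5, Mul(-1, 3)) = Add(-5, -3) = -8)
Add(-260, Add(Mul(Mul(5, 1), y), Mul(5, -5))) = Add(-260, Add(Mul(Mul(5, 1), -8), Mul(5, -5))) = Add(-260, Add(Mul(5, -8), -25)) = Add(-260, Add(-40, -25)) = Add(-260, -65) = -325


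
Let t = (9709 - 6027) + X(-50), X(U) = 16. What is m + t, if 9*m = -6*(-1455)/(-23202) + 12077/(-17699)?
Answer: 759271762834/205326099 ≈ 3697.9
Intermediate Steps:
m = -24151268/205326099 (m = (-6*(-1455)/(-23202) + 12077/(-17699))/9 = (8730*(-1/23202) + 12077*(-1/17699))/9 = (-485/1289 - 12077/17699)/9 = (⅑)*(-24151268/22814011) = -24151268/205326099 ≈ -0.11762)
t = 3698 (t = (9709 - 6027) + 16 = 3682 + 16 = 3698)
m + t = -24151268/205326099 + 3698 = 759271762834/205326099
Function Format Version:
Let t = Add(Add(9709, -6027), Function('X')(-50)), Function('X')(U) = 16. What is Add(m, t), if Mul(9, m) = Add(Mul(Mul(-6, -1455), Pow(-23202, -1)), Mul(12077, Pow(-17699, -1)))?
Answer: Rational(759271762834, 205326099) ≈ 3697.9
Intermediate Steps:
m = Rational(-24151268, 205326099) (m = Mul(Rational(1, 9), Add(Mul(Mul(-6, -1455), Pow(-23202, -1)), Mul(12077, Pow(-17699, -1)))) = Mul(Rational(1, 9), Add(Mul(8730, Rational(-1, 23202)), Mul(12077, Rational(-1, 17699)))) = Mul(Rational(1, 9), Add(Rational(-485, 1289), Rational(-12077, 17699))) = Mul(Rational(1, 9), Rational(-24151268, 22814011)) = Rational(-24151268, 205326099) ≈ -0.11762)
t = 3698 (t = Add(Add(9709, -6027), 16) = Add(3682, 16) = 3698)
Add(m, t) = Add(Rational(-24151268, 205326099), 3698) = Rational(759271762834, 205326099)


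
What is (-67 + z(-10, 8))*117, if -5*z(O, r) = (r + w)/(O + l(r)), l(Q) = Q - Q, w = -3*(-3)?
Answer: -389961/50 ≈ -7799.2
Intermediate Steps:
w = 9
l(Q) = 0
z(O, r) = -(9 + r)/(5*O) (z(O, r) = -(r + 9)/(5*(O + 0)) = -(9 + r)/(5*O))
(-67 + z(-10, 8))*117 = (-67 + (⅕)*(-9 - 1*8)/(-10))*117 = (-67 + (⅕)*(-⅒)*(-9 - 8))*117 = (-67 + (⅕)*(-⅒)*(-17))*117 = (-67 + 17/50)*117 = -3333/50*117 = -389961/50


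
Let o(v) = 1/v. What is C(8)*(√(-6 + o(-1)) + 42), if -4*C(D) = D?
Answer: -84 - 2*I*√7 ≈ -84.0 - 5.2915*I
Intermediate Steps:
C(D) = -D/4
C(8)*(√(-6 + o(-1)) + 42) = (-¼*8)*(√(-6 + 1/(-1)) + 42) = -2*(√(-6 - 1) + 42) = -2*(√(-7) + 42) = -2*(I*√7 + 42) = -2*(42 + I*√7) = -84 - 2*I*√7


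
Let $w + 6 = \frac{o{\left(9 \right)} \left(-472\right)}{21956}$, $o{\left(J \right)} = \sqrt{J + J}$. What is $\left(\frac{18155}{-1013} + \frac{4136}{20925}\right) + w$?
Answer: $- \frac{502885757}{21197025} - \frac{354 \sqrt{2}}{5489} \approx -23.816$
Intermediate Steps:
$o{\left(J \right)} = \sqrt{2} \sqrt{J}$ ($o{\left(J \right)} = \sqrt{2 J} = \sqrt{2} \sqrt{J}$)
$w = -6 - \frac{354 \sqrt{2}}{5489}$ ($w = -6 + \frac{\sqrt{2} \sqrt{9} \left(-472\right)}{21956} = -6 + \sqrt{2} \cdot 3 \left(-472\right) \frac{1}{21956} = -6 + 3 \sqrt{2} \left(-472\right) \frac{1}{21956} = -6 + - 1416 \sqrt{2} \cdot \frac{1}{21956} = -6 - \frac{354 \sqrt{2}}{5489} \approx -6.0912$)
$\left(\frac{18155}{-1013} + \frac{4136}{20925}\right) + w = \left(\frac{18155}{-1013} + \frac{4136}{20925}\right) - \left(6 + \frac{354 \sqrt{2}}{5489}\right) = \left(18155 \left(- \frac{1}{1013}\right) + 4136 \cdot \frac{1}{20925}\right) - \left(6 + \frac{354 \sqrt{2}}{5489}\right) = \left(- \frac{18155}{1013} + \frac{4136}{20925}\right) - \left(6 + \frac{354 \sqrt{2}}{5489}\right) = - \frac{375703607}{21197025} - \left(6 + \frac{354 \sqrt{2}}{5489}\right) = - \frac{502885757}{21197025} - \frac{354 \sqrt{2}}{5489}$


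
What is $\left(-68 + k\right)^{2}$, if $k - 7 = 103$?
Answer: $1764$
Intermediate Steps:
$k = 110$ ($k = 7 + 103 = 110$)
$\left(-68 + k\right)^{2} = \left(-68 + 110\right)^{2} = 42^{2} = 1764$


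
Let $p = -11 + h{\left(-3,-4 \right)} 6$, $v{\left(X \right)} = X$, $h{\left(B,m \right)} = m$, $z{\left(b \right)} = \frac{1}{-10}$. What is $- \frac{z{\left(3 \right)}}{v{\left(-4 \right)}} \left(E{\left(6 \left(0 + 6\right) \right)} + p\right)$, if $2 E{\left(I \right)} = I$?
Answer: $\frac{17}{40} \approx 0.425$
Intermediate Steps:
$z{\left(b \right)} = - \frac{1}{10}$
$p = -35$ ($p = -11 - 24 = -35$)
$E{\left(I \right)} = \frac{I}{2}$
$- \frac{z{\left(3 \right)}}{v{\left(-4 \right)}} \left(E{\left(6 \left(0 + 6\right) \right)} + p\right) = - - \frac{1}{10 \left(-4\right)} \left(\frac{6 \left(0 + 6\right)}{2} - 35\right) = - \left(- \frac{1}{10}\right) \left(- \frac{1}{4}\right) \left(\frac{6 \cdot 6}{2} - 35\right) = - \frac{\frac{1}{2} \cdot 36 - 35}{40} = - \frac{18 - 35}{40} = - \frac{-17}{40} = \left(-1\right) \left(- \frac{17}{40}\right) = \frac{17}{40}$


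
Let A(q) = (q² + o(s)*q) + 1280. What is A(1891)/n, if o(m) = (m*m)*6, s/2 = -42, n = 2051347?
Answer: 83634537/2051347 ≈ 40.771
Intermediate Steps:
s = -84 (s = 2*(-42) = -84)
o(m) = 6*m² (o(m) = m²*6 = 6*m²)
A(q) = 1280 + q² + 42336*q (A(q) = (q² + (6*(-84)²)*q) + 1280 = (q² + (6*7056)*q) + 1280 = (q² + 42336*q) + 1280 = 1280 + q² + 42336*q)
A(1891)/n = (1280 + 1891² + 42336*1891)/2051347 = (1280 + 3575881 + 80057376)*(1/2051347) = 83634537*(1/2051347) = 83634537/2051347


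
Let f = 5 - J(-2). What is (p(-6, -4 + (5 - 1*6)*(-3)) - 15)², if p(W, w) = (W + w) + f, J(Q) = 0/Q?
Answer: 289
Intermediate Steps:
J(Q) = 0
f = 5 (f = 5 - 1*0 = 5 + 0 = 5)
p(W, w) = 5 + W + w (p(W, w) = (W + w) + 5 = 5 + W + w)
(p(-6, -4 + (5 - 1*6)*(-3)) - 15)² = ((5 - 6 + (-4 + (5 - 1*6)*(-3))) - 15)² = ((5 - 6 + (-4 + (5 - 6)*(-3))) - 15)² = ((5 - 6 + (-4 - 1*(-3))) - 15)² = ((5 - 6 + (-4 + 3)) - 15)² = ((5 - 6 - 1) - 15)² = (-2 - 15)² = (-17)² = 289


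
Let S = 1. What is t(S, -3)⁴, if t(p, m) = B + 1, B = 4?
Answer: 625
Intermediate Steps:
t(p, m) = 5 (t(p, m) = 4 + 1 = 5)
t(S, -3)⁴ = 5⁴ = 625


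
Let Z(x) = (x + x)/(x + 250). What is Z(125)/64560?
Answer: 1/96840 ≈ 1.0326e-5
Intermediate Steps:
Z(x) = 2*x/(250 + x) (Z(x) = (2*x)/(250 + x) = 2*x/(250 + x))
Z(125)/64560 = (2*125/(250 + 125))/64560 = (2*125/375)*(1/64560) = (2*125*(1/375))*(1/64560) = (⅔)*(1/64560) = 1/96840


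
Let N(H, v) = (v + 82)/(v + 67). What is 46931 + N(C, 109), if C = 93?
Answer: 8260047/176 ≈ 46932.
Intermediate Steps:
N(H, v) = (82 + v)/(67 + v)
46931 + N(C, 109) = 46931 + (82 + 109)/(67 + 109) = 46931 + 191/176 = 8260047/176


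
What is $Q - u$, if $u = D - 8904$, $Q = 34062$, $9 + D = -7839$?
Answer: $50814$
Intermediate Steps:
$D = -7848$ ($D = -9 - 7839 = -7848$)
$u = -16752$ ($u = -7848 - 8904 = -16752$)
$Q - u = 34062 - -16752 = 34062 + 16752 = 50814$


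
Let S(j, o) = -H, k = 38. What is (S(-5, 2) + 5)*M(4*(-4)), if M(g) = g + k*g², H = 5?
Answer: 0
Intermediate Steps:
S(j, o) = -5 (S(j, o) = -1*5 = -5)
M(g) = g + 38*g²
(S(-5, 2) + 5)*M(4*(-4)) = (-5 + 5)*((4*(-4))*(1 + 38*(4*(-4)))) = 0*(-16*(1 + 38*(-16))) = 0*(-16*(1 - 608)) = 0*(-16*(-607)) = 0*9712 = 0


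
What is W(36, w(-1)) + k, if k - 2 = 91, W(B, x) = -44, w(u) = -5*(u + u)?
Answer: 49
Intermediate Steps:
w(u) = -10*u
k = 93 (k = 2 + 91 = 93)
W(36, w(-1)) + k = -44 + 93 = 49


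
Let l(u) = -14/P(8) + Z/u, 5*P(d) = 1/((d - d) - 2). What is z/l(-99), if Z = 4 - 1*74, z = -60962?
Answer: -3017619/6965 ≈ -433.25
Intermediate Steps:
P(d) = -1/10 (P(d) = 1/(5*((d - d) - 2)) = 1/(5*(0 - 2)) = (1/5)/(-2) = (1/5)*(-1/2) = -1/10)
Z = -70 (Z = 4 - 74 = -70)
l(u) = 140 - 70/u (l(u) = -14/(-1/10) - 70/u = -14*(-10) - 70/u = 140 - 70/u)
z/l(-99) = -60962/(140 - 70/(-99)) = -60962/(140 - 70*(-1/99)) = -60962/(140 + 70/99) = -60962/13930/99 = -60962*99/13930 = -3017619/6965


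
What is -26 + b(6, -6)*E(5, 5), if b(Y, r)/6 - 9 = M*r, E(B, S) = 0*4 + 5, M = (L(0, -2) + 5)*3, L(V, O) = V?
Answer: -2456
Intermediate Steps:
M = 15 (M = (0 + 5)*3 = 5*3 = 15)
E(B, S) = 5 (E(B, S) = 0 + 5 = 5)
b(Y, r) = 54 + 90*r (b(Y, r) = 54 + 6*(15*r) = 54 + 90*r)
-26 + b(6, -6)*E(5, 5) = -26 + (54 + 90*(-6))*5 = -26 + (54 - 540)*5 = -26 - 486*5 = -26 - 2430 = -2456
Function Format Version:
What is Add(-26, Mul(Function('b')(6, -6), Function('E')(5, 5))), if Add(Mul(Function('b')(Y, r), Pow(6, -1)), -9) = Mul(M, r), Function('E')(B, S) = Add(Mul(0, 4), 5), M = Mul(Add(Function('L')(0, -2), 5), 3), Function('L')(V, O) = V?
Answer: -2456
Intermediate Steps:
M = 15 (M = Mul(Add(0, 5), 3) = Mul(5, 3) = 15)
Function('E')(B, S) = 5 (Function('E')(B, S) = Add(0, 5) = 5)
Function('b')(Y, r) = Add(54, Mul(90, r)) (Function('b')(Y, r) = Add(54, Mul(6, Mul(15, r))) = Add(54, Mul(90, r)))
Add(-26, Mul(Function('b')(6, -6), Function('E')(5, 5))) = Add(-26, Mul(Add(54, Mul(90, -6)), 5)) = Add(-26, Mul(Add(54, -540), 5)) = Add(-26, Mul(-486, 5)) = Add(-26, -2430) = -2456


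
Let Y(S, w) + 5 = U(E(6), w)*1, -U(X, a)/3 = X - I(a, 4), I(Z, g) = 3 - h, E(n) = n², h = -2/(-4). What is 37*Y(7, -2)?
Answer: -7807/2 ≈ -3903.5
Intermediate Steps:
h = ½ (h = -2*(-¼) = ½ ≈ 0.50000)
I(Z, g) = 5/2 (I(Z, g) = 3 - 1*½ = 3 - ½ = 5/2)
U(X, a) = 15/2 - 3*X (U(X, a) = -3*(X - 1*5/2) = -3*(X - 5/2) = -3*(-5/2 + X) = 15/2 - 3*X)
Y(S, w) = -211/2 (Y(S, w) = -5 + (15/2 - 3*6²)*1 = -5 + (15/2 - 3*36)*1 = -5 + (15/2 - 108)*1 = -5 - 201/2*1 = -5 - 201/2 = -211/2)
37*Y(7, -2) = 37*(-211/2) = -7807/2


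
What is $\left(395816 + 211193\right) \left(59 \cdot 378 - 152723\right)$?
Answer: $-79166720789$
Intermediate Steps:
$\left(395816 + 211193\right) \left(59 \cdot 378 - 152723\right) = 607009 \left(22302 - 152723\right) = 607009 \left(-130421\right) = -79166720789$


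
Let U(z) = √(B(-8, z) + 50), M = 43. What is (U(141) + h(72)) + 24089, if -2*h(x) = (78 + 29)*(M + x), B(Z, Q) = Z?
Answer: 35873/2 + √42 ≈ 17943.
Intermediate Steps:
h(x) = -4601/2 - 107*x/2 (h(x) = -(78 + 29)*(43 + x)/2 = -107*(43 + x)/2 = -(4601 + 107*x)/2 = -4601/2 - 107*x/2)
U(z) = √42 (U(z) = √(-8 + 50) = √42)
(U(141) + h(72)) + 24089 = (√42 + (-4601/2 - 107/2*72)) + 24089 = (√42 + (-4601/2 - 3852)) + 24089 = (√42 - 12305/2) + 24089 = (-12305/2 + √42) + 24089 = 35873/2 + √42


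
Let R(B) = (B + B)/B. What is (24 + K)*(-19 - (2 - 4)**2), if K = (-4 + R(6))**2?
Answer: -644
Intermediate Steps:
R(B) = 2 (R(B) = (2*B)/B = 2)
K = 4 (K = (-4 + 2)**2 = (-2)**2 = 4)
(24 + K)*(-19 - (2 - 4)**2) = (24 + 4)*(-19 - (2 - 4)**2) = 28*(-19 - 1*(-2)**2) = 28*(-19 - 1*4) = 28*(-19 - 4) = 28*(-23) = -644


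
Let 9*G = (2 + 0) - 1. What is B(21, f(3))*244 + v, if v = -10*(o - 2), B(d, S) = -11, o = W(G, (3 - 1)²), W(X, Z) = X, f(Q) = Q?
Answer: -23986/9 ≈ -2665.1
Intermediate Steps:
G = ⅑ (G = ((2 + 0) - 1)/9 = (2 - 1)/9 = (⅑)*1 = ⅑ ≈ 0.11111)
o = ⅑ ≈ 0.11111
v = 170/9 (v = -10*(⅑ - 2) = -10*(-17/9) = 170/9 ≈ 18.889)
B(21, f(3))*244 + v = -11*244 + 170/9 = -2684 + 170/9 = -23986/9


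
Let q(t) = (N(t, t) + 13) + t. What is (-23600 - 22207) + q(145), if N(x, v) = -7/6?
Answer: -273901/6 ≈ -45650.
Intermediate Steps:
N(x, v) = -7/6 (N(x, v) = -7*⅙ = -7/6)
q(t) = 71/6 + t (q(t) = (-7/6 + 13) + t = 71/6 + t)
(-23600 - 22207) + q(145) = (-23600 - 22207) + (71/6 + 145) = -45807 + 941/6 = -273901/6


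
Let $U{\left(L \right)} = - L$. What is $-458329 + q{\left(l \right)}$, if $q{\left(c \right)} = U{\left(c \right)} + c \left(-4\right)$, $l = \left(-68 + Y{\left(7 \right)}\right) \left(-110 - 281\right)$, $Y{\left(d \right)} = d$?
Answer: $-577584$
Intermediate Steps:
$l = 23851$ ($l = \left(-68 + 7\right) \left(-110 - 281\right) = \left(-61\right) \left(-391\right) = 23851$)
$q{\left(c \right)} = - 5 c$ ($q{\left(c \right)} = - c + c \left(-4\right) = - c - 4 c = - 5 c$)
$-458329 + q{\left(l \right)} = -458329 - 119255 = -577584$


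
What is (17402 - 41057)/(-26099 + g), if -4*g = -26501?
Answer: 6308/5193 ≈ 1.2147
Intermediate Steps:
g = 26501/4 (g = -¼*(-26501) = 26501/4 ≈ 6625.3)
(17402 - 41057)/(-26099 + g) = (17402 - 41057)/(-26099 + 26501/4) = -23655/(-77895/4) = -23655*(-4/77895) = 6308/5193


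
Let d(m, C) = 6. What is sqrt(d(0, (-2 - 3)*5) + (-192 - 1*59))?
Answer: 7*I*sqrt(5) ≈ 15.652*I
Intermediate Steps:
sqrt(d(0, (-2 - 3)*5) + (-192 - 1*59)) = sqrt(6 + (-192 - 1*59)) = sqrt(6 + (-192 - 59)) = sqrt(6 - 251) = sqrt(-245) = 7*I*sqrt(5)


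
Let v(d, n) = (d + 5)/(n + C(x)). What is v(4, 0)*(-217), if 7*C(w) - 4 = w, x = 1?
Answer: -13671/5 ≈ -2734.2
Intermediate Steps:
C(w) = 4/7 + w/7
v(d, n) = (5 + d)/(5/7 + n) (v(d, n) = (d + 5)/(n + (4/7 + (1/7)*1)) = (5 + d)/(n + (4/7 + 1/7)) = (5 + d)/(n + 5/7) = (5 + d)/(5/7 + n))
v(4, 0)*(-217) = (7*(5 + 4)/(5 + 7*0))*(-217) = (7*9/(5 + 0))*(-217) = (7*9/5)*(-217) = (7*(1/5)*9)*(-217) = (63/5)*(-217) = -13671/5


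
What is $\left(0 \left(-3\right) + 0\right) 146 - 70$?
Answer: $-70$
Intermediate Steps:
$\left(0 \left(-3\right) + 0\right) 146 - 70 = \left(0 + 0\right) 146 - 70 = 0 \cdot 146 - 70 = 0 - 70 = -70$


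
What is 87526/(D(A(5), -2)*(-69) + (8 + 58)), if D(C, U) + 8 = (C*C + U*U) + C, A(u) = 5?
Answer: -43763/864 ≈ -50.652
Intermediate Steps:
D(C, U) = -8 + C + C² + U² (D(C, U) = -8 + ((C*C + U*U) + C) = -8 + ((C² + U²) + C) = -8 + (C + C² + U²) = -8 + C + C² + U²)
87526/(D(A(5), -2)*(-69) + (8 + 58)) = 87526/((-8 + 5 + 5² + (-2)²)*(-69) + (8 + 58)) = 87526/((-8 + 5 + 25 + 4)*(-69) + 66) = 87526/(26*(-69) + 66) = 87526/(-1794 + 66) = 87526/(-1728) = 87526*(-1/1728) = -43763/864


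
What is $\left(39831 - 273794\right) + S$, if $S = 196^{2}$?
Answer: $-195547$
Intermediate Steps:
$S = 38416$
$\left(39831 - 273794\right) + S = \left(39831 - 273794\right) + 38416 = -233963 + 38416 = -195547$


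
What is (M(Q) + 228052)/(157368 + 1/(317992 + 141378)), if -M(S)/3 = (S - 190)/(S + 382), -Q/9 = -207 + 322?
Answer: 68406753262970/47205460219133 ≈ 1.4491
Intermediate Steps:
Q = -1035 (Q = -9*(-207 + 322) = -9*115 = -1035)
M(S) = -3*(-190 + S)/(382 + S) (M(S) = -3*(S - 190)/(S + 382) = -3*(-190 + S)/(382 + S))
(M(Q) + 228052)/(157368 + 1/(317992 + 141378)) = (3*(190 - 1*(-1035))/(382 - 1035) + 228052)/(157368 + 1/(317992 + 141378)) = (3*(190 + 1035)/(-653) + 228052)/(157368 + 1/459370) = (3*(-1/653)*1225 + 228052)/(157368 + 1/459370) = (-3675/653 + 228052)/(72290138161/459370) = (148914281/653)*(459370/72290138161) = 68406753262970/47205460219133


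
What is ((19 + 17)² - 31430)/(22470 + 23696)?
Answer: -15067/23083 ≈ -0.65273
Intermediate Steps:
((19 + 17)² - 31430)/(22470 + 23696) = (36² - 31430)/46166 = (1296 - 31430)*(1/46166) = -30134*1/46166 = -15067/23083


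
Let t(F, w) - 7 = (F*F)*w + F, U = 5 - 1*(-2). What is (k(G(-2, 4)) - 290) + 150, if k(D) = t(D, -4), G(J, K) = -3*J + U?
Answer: -796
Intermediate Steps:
U = 7 (U = 5 + 2 = 7)
t(F, w) = 7 + F + w*F² (t(F, w) = 7 + ((F*F)*w + F) = 7 + (F²*w + F) = 7 + (w*F² + F) = 7 + (F + w*F²) = 7 + F + w*F²)
G(J, K) = 7 - 3*J (G(J, K) = -3*J + 7 = 7 - 3*J)
k(D) = 7 + D - 4*D²
(k(G(-2, 4)) - 290) + 150 = ((7 + (7 - 3*(-2)) - 4*(7 - 3*(-2))²) - 290) + 150 = ((7 + (7 + 6) - 4*(7 + 6)²) - 290) + 150 = ((7 + 13 - 4*13²) - 290) + 150 = ((7 + 13 - 4*169) - 290) + 150 = ((7 + 13 - 676) - 290) + 150 = (-656 - 290) + 150 = -946 + 150 = -796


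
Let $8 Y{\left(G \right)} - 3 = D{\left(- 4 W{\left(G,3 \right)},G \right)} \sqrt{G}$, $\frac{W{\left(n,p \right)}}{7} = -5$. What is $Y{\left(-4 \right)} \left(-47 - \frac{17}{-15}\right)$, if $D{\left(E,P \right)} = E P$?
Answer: $- \frac{86}{5} + \frac{19264 i}{3} \approx -17.2 + 6421.3 i$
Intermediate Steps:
$W{\left(n,p \right)} = -35$ ($W{\left(n,p \right)} = 7 \left(-5\right) = -35$)
$Y{\left(G \right)} = \frac{3}{8} + \frac{35 G^{\frac{3}{2}}}{2}$ ($Y{\left(G \right)} = \frac{3}{8} + \frac{\left(-4\right) \left(-35\right) G \sqrt{G}}{8} = \frac{3}{8} + \frac{140 G \sqrt{G}}{8} = \frac{3}{8} + \frac{140 G^{\frac{3}{2}}}{8} = \frac{3}{8} + \frac{35 G^{\frac{3}{2}}}{2}$)
$Y{\left(-4 \right)} \left(-47 - \frac{17}{-15}\right) = \left(\frac{3}{8} + \frac{35 \left(-4\right)^{\frac{3}{2}}}{2}\right) \left(-47 - \frac{17}{-15}\right) = \left(\frac{3}{8} + \frac{35 \left(- 8 i\right)}{2}\right) \left(-47 - - \frac{17}{15}\right) = \left(\frac{3}{8} - 140 i\right) \left(-47 + \frac{17}{15}\right) = \left(\frac{3}{8} - 140 i\right) \left(- \frac{688}{15}\right) = - \frac{86}{5} + \frac{19264 i}{3}$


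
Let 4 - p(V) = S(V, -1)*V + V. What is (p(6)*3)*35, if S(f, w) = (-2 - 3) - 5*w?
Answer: -210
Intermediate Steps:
S(f, w) = -5 - 5*w
p(V) = 4 - V (p(V) = 4 - ((-5 - 5*(-1))*V + V) = 4 - ((-5 + 5)*V + V) = 4 - (0*V + V) = 4 - (0 + V) = 4 - V)
(p(6)*3)*35 = ((4 - 1*6)*3)*35 = ((4 - 6)*3)*35 = -2*3*35 = -6*35 = -210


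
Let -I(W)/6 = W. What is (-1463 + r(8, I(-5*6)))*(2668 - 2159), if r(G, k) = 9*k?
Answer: 79913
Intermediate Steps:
I(W) = -6*W
(-1463 + r(8, I(-5*6)))*(2668 - 2159) = (-1463 + 9*(-(-30)*6))*(2668 - 2159) = (-1463 + 9*(-6*(-30)))*509 = (-1463 + 9*180)*509 = (-1463 + 1620)*509 = 157*509 = 79913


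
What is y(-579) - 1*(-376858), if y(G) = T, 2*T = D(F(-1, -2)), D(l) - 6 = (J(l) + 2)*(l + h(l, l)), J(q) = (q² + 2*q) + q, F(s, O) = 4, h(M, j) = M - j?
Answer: 376921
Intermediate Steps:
J(q) = q² + 3*q
D(l) = 6 + l*(2 + l*(3 + l)) (D(l) = 6 + (l*(3 + l) + 2)*(l + (l - l)) = 6 + (2 + l*(3 + l))*(l + 0) = 6 + (2 + l*(3 + l))*l = 6 + l*(2 + l*(3 + l)))
T = 63 (T = (6 + 2*4 + 4²*(3 + 4))/2 = (6 + 8 + 16*7)/2 = (6 + 8 + 112)/2 = (½)*126 = 63)
y(G) = 63
y(-579) - 1*(-376858) = 63 - 1*(-376858) = 63 + 376858 = 376921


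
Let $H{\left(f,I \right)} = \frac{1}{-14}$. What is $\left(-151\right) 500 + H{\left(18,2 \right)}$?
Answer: $- \frac{1057001}{14} \approx -75500.0$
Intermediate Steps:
$H{\left(f,I \right)} = - \frac{1}{14}$
$\left(-151\right) 500 + H{\left(18,2 \right)} = \left(-151\right) 500 - \frac{1}{14} = -75500 - \frac{1}{14} = - \frac{1057001}{14}$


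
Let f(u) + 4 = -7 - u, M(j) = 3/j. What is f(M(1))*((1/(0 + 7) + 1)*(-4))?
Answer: 64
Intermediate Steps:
f(u) = -11 - u (f(u) = -4 + (-7 - u) = -11 - u)
f(M(1))*((1/(0 + 7) + 1)*(-4)) = (-11 - 3/1)*((1/(0 + 7) + 1)*(-4)) = (-11 - 3)*((1/7 + 1)*(-4)) = (-11 - 1*3)*((1/7 + 1)*(-4)) = (-11 - 3)*((8/7)*(-4)) = -14*(-32/7) = 64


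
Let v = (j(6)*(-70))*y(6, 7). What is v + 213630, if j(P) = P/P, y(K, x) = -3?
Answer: 213840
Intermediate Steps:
j(P) = 1
v = 210 (v = (1*(-70))*(-3) = -70*(-3) = 210)
v + 213630 = 210 + 213630 = 213840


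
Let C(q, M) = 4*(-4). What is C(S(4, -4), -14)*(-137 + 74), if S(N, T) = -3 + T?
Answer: 1008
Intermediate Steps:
C(q, M) = -16
C(S(4, -4), -14)*(-137 + 74) = -16*(-137 + 74) = -16*(-63) = 1008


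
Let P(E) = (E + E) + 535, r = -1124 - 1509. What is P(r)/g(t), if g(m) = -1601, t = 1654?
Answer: 4731/1601 ≈ 2.9550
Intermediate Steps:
r = -2633
P(E) = 535 + 2*E (P(E) = 2*E + 535 = 535 + 2*E)
P(r)/g(t) = (535 + 2*(-2633))/(-1601) = (535 - 5266)*(-1/1601) = -4731*(-1/1601) = 4731/1601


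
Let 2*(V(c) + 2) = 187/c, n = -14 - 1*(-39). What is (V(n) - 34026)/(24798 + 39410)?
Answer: -1701213/3210400 ≈ -0.52991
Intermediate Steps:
n = 25 (n = -14 + 39 = 25)
V(c) = -2 + 187/(2*c) (V(c) = -2 + (187/c)/2 = -2 + 187/(2*c))
(V(n) - 34026)/(24798 + 39410) = ((-2 + (187/2)/25) - 34026)/(24798 + 39410) = ((-2 + (187/2)*(1/25)) - 34026)/64208 = ((-2 + 187/50) - 34026)*(1/64208) = (87/50 - 34026)*(1/64208) = -1701213/50*1/64208 = -1701213/3210400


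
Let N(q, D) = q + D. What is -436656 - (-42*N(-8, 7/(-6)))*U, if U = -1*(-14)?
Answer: -442046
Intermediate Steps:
U = 14
N(q, D) = D + q
-436656 - (-42*N(-8, 7/(-6)))*U = -436656 - (-42*(7/(-6) - 8))*14 = -436656 - (-42*(7*(-⅙) - 8))*14 = -436656 - (-42*(-7/6 - 8))*14 = -436656 - (-42*(-55/6))*14 = -436656 - 385*14 = -436656 - 1*5390 = -436656 - 5390 = -442046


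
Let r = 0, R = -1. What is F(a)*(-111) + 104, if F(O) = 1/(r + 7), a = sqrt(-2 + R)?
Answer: 617/7 ≈ 88.143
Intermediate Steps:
a = I*sqrt(3) (a = sqrt(-2 - 1) = sqrt(-3) = I*sqrt(3) ≈ 1.732*I)
F(O) = 1/7 (F(O) = 1/(0 + 7) = 1/7)
F(a)*(-111) + 104 = (1/7)*(-111) + 104 = -111/7 + 104 = 617/7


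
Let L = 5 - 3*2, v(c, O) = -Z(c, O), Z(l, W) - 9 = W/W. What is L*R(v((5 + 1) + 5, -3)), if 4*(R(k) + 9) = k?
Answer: 23/2 ≈ 11.500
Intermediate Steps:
Z(l, W) = 10 (Z(l, W) = 9 + W/W = 9 + 1 = 10)
v(c, O) = -10 (v(c, O) = -1*10 = -10)
R(k) = -9 + k/4
L = -1 (L = 5 - 6 = -1)
L*R(v((5 + 1) + 5, -3)) = -(-9 + (1/4)*(-10)) = -(-9 - 5/2) = -1*(-23/2) = 23/2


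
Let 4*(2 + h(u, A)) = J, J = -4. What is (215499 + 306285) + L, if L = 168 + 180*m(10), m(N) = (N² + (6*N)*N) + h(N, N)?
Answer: 647412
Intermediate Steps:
h(u, A) = -3 (h(u, A) = -2 + (¼)*(-4) = -2 - 1 = -3)
m(N) = -3 + 7*N² (m(N) = (N² + (6*N)*N) - 3 = (N² + 6*N²) - 3 = 7*N² - 3 = -3 + 7*N²)
L = 125628 (L = 168 + 180*(-3 + 7*10²) = 168 + 180*(-3 + 7*100) = 168 + 180*(-3 + 700) = 168 + 180*697 = 168 + 125460 = 125628)
(215499 + 306285) + L = (215499 + 306285) + 125628 = 521784 + 125628 = 647412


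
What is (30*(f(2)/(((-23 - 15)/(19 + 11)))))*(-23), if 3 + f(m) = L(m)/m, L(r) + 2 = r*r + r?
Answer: -10350/19 ≈ -544.74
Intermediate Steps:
L(r) = -2 + r + r² (L(r) = -2 + (r*r + r) = -2 + (r² + r) = -2 + (r + r²) = -2 + r + r²)
f(m) = -3 + (-2 + m + m²)/m
(30*(f(2)/(((-23 - 15)/(19 + 11)))))*(-23) = (30*((-2 + 2 - 2/2)/(((-23 - 15)/(19 + 11)))))*(-23) = (30*((-2 + 2 - 2*½)/((-38/30))))*(-23) = (30*((-2 + 2 - 1)/((-38*1/30))))*(-23) = (30*(-1/(-19/15)))*(-23) = (30*(-1*(-15/19)))*(-23) = (30*(15/19))*(-23) = (450/19)*(-23) = -10350/19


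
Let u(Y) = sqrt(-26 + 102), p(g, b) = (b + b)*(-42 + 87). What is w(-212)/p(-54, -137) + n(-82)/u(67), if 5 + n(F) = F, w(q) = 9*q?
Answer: 106/685 - 87*sqrt(19)/38 ≈ -9.8248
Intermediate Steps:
p(g, b) = 90*b (p(g, b) = (2*b)*45 = 90*b)
u(Y) = 2*sqrt(19) (u(Y) = sqrt(76) = 2*sqrt(19))
n(F) = -5 + F
w(-212)/p(-54, -137) + n(-82)/u(67) = (9*(-212))/((90*(-137))) + (-5 - 82)/((2*sqrt(19))) = -1908/(-12330) - 87*sqrt(19)/38 = -1908*(-1/12330) - 87*sqrt(19)/38 = 106/685 - 87*sqrt(19)/38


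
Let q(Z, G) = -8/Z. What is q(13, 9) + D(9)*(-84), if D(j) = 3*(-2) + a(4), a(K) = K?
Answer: 2176/13 ≈ 167.38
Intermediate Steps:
D(j) = -2 (D(j) = 3*(-2) + 4 = -6 + 4 = -2)
q(13, 9) + D(9)*(-84) = -8/13 - 2*(-84) = -8*1/13 + 168 = -8/13 + 168 = 2176/13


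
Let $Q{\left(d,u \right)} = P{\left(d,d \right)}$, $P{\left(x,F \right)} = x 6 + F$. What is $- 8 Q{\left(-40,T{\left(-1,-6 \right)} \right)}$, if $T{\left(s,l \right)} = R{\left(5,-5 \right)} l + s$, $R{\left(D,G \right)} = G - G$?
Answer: $2240$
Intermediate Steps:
$R{\left(D,G \right)} = 0$
$P{\left(x,F \right)} = F + 6 x$ ($P{\left(x,F \right)} = 6 x + F = F + 6 x$)
$T{\left(s,l \right)} = s$ ($T{\left(s,l \right)} = 0 l + s = 0 + s = s$)
$Q{\left(d,u \right)} = 7 d$ ($Q{\left(d,u \right)} = d + 6 d = 7 d$)
$- 8 Q{\left(-40,T{\left(-1,-6 \right)} \right)} = - 8 \cdot 7 \left(-40\right) = \left(-8\right) \left(-280\right) = 2240$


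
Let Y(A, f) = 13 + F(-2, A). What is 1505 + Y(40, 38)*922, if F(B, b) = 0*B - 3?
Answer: 10725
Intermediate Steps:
F(B, b) = -3 (F(B, b) = 0 - 3 = -3)
Y(A, f) = 10 (Y(A, f) = 13 - 3 = 10)
1505 + Y(40, 38)*922 = 1505 + 10*922 = 1505 + 9220 = 10725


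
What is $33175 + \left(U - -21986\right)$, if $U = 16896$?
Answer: $72057$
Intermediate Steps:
$33175 + \left(U - -21986\right) = 33175 + \left(16896 - -21986\right) = 33175 + \left(16896 + 21986\right) = 33175 + 38882 = 72057$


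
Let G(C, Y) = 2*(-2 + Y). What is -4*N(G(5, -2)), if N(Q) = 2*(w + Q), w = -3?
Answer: 88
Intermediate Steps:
G(C, Y) = -4 + 2*Y
N(Q) = -6 + 2*Q (N(Q) = 2*(-3 + Q) = -6 + 2*Q)
-4*N(G(5, -2)) = -4*(-6 + 2*(-4 + 2*(-2))) = -4*(-6 + 2*(-4 - 4)) = -4*(-6 + 2*(-8)) = -4*(-6 - 16) = -4*(-22) = 88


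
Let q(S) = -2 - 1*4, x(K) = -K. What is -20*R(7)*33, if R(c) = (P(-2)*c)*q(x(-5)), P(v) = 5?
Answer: 138600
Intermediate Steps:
q(S) = -6 (q(S) = -2 - 4 = -6)
R(c) = -30*c (R(c) = (5*c)*(-6) = -30*c)
-20*R(7)*33 = -(-600)*7*33 = -20*(-210)*33 = 4200*33 = 138600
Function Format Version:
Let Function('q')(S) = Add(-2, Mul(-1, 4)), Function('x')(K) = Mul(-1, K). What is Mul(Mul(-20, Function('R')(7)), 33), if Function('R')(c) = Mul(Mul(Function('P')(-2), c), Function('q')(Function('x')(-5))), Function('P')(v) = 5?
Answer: 138600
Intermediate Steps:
Function('q')(S) = -6 (Function('q')(S) = Add(-2, -4) = -6)
Function('R')(c) = Mul(-30, c) (Function('R')(c) = Mul(Mul(5, c), -6) = Mul(-30, c))
Mul(Mul(-20, Function('R')(7)), 33) = Mul(Mul(-20, Mul(-30, 7)), 33) = Mul(Mul(-20, -210), 33) = Mul(4200, 33) = 138600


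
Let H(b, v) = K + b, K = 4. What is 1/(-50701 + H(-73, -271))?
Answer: -1/50770 ≈ -1.9697e-5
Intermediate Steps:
H(b, v) = 4 + b
1/(-50701 + H(-73, -271)) = 1/(-50701 + (4 - 73)) = 1/(-50701 - 69) = 1/(-50770) = -1/50770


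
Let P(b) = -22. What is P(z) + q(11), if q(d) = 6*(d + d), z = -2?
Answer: 110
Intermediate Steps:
q(d) = 12*d (q(d) = 6*(2*d) = 12*d)
P(z) + q(11) = -22 + 12*11 = -22 + 132 = 110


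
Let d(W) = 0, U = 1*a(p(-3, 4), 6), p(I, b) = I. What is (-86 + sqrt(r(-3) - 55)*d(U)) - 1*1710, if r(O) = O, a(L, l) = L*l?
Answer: -1796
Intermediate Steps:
U = -18 (U = 1*(-3*6) = 1*(-18) = -18)
(-86 + sqrt(r(-3) - 55)*d(U)) - 1*1710 = (-86 + sqrt(-3 - 55)*0) - 1*1710 = (-86 + sqrt(-58)*0) - 1710 = (-86 + (I*sqrt(58))*0) - 1710 = (-86 + 0) - 1710 = -86 - 1710 = -1796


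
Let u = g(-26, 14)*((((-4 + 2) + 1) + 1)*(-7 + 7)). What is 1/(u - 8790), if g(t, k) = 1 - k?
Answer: -1/8790 ≈ -0.00011377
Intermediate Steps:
u = 0 (u = (1 - 1*14)*((((-4 + 2) + 1) + 1)*(-7 + 7)) = (1 - 14)*(((-2 + 1) + 1)*0) = -13*(-1 + 1)*0 = -0*0 = -13*0 = 0)
1/(u - 8790) = 1/(0 - 8790) = 1/(-8790) = -1/8790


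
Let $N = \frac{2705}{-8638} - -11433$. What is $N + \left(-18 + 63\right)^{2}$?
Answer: $\frac{116247499}{8638} \approx 13458.0$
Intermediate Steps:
$N = \frac{98755549}{8638}$ ($N = 2705 \left(- \frac{1}{8638}\right) + 11433 = - \frac{2705}{8638} + 11433 = \frac{98755549}{8638} \approx 11433.0$)
$N + \left(-18 + 63\right)^{2} = \frac{98755549}{8638} + \left(-18 + 63\right)^{2} = \frac{98755549}{8638} + 45^{2} = \frac{98755549}{8638} + 2025 = \frac{116247499}{8638}$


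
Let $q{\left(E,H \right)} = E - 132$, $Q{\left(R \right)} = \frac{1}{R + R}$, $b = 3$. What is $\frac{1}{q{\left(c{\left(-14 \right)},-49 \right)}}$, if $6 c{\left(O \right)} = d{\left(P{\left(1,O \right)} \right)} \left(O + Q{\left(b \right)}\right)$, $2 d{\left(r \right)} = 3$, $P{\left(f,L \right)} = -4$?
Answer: $- \frac{24}{3251} \approx -0.0073823$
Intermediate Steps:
$d{\left(r \right)} = \frac{3}{2}$ ($d{\left(r \right)} = \frac{1}{2} \cdot 3 = \frac{3}{2}$)
$Q{\left(R \right)} = \frac{1}{2 R}$
$c{\left(O \right)} = \frac{1}{24} + \frac{O}{4}$ ($c{\left(O \right)} = \frac{\frac{3}{2} \left(O + \frac{1}{2 \cdot 3}\right)}{6} = \frac{\frac{3}{2} \left(O + \frac{1}{2} \cdot \frac{1}{3}\right)}{6} = \frac{\frac{3}{2} \left(O + \frac{1}{6}\right)}{6} = \frac{\frac{3}{2} \left(\frac{1}{6} + O\right)}{6} = \frac{\frac{1}{4} + \frac{3 O}{2}}{6} = \frac{1}{24} + \frac{O}{4}$)
$q{\left(E,H \right)} = -132 + E$
$\frac{1}{q{\left(c{\left(-14 \right)},-49 \right)}} = \frac{1}{-132 + \left(\frac{1}{24} + \frac{1}{4} \left(-14\right)\right)} = \frac{1}{-132 + \left(\frac{1}{24} - \frac{7}{2}\right)} = \frac{1}{-132 - \frac{83}{24}} = \frac{1}{- \frac{3251}{24}} = - \frac{24}{3251}$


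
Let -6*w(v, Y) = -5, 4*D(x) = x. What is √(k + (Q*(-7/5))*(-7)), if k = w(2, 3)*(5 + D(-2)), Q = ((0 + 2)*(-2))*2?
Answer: I*√7465/10 ≈ 8.64*I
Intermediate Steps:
D(x) = x/4
Q = -8 (Q = (2*(-2))*2 = -4*2 = -8)
w(v, Y) = ⅚ (w(v, Y) = -⅙*(-5) = ⅚)
k = 15/4 (k = 5*(5 + (¼)*(-2))/6 = 5*(5 - ½)/6 = (⅚)*(9/2) = 15/4 ≈ 3.7500)
√(k + (Q*(-7/5))*(-7)) = √(15/4 - (-56)/5*(-7)) = √(15/4 - 8*(-7/5)*(-7)) = √(15/4 + (56/5)*(-7)) = √(15/4 - 392/5) = √(-1493/20) = I*√7465/10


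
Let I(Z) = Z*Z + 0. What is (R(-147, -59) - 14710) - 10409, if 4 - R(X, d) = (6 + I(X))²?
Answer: -467233340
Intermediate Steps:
I(Z) = Z² (I(Z) = Z² + 0 = Z²)
R(X, d) = 4 - (6 + X²)²
(R(-147, -59) - 14710) - 10409 = ((4 - (6 + (-147)²)²) - 14710) - 10409 = ((4 - (6 + 21609)²) - 14710) - 10409 = ((4 - 1*21615²) - 14710) - 10409 = ((4 - 1*467208225) - 14710) - 10409 = ((4 - 467208225) - 14710) - 10409 = (-467208221 - 14710) - 10409 = -467222931 - 10409 = -467233340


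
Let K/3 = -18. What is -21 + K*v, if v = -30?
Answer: 1599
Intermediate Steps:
K = -54 (K = 3*(-18) = -54)
-21 + K*v = -21 - 54*(-30) = -21 + 1620 = 1599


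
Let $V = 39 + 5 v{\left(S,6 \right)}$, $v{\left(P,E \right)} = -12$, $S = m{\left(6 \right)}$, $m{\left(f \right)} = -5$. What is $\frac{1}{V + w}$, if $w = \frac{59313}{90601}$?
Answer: $- \frac{90601}{1843308} \approx -0.049151$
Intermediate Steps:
$S = -5$
$V = -21$ ($V = 39 + 5 \left(-12\right) = 39 - 60 = -21$)
$w = \frac{59313}{90601}$ ($w = 59313 \cdot \frac{1}{90601} = \frac{59313}{90601} \approx 0.65466$)
$\frac{1}{V + w} = \frac{1}{-21 + \frac{59313}{90601}} = \frac{1}{- \frac{1843308}{90601}} = - \frac{90601}{1843308}$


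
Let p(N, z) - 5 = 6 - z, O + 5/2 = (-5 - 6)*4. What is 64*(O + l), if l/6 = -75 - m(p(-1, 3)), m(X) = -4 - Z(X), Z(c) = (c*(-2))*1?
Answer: -36384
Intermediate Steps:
Z(c) = -2*c (Z(c) = -2*c*1 = -2*c)
O = -93/2 (O = -5/2 + (-5 - 6)*4 = -5/2 - 11*4 = -5/2 - 44 = -93/2 ≈ -46.500)
p(N, z) = 11 - z (p(N, z) = 5 + (6 - z) = 11 - z)
m(X) = -4 + 2*X (m(X) = -4 - (-2)*X = -4 + 2*X)
l = -522 (l = 6*(-75 - (-4 + 2*(11 - 1*3))) = 6*(-75 - (-4 + 2*(11 - 3))) = 6*(-75 - (-4 + 2*8)) = 6*(-75 - (-4 + 16)) = 6*(-75 - 1*12) = 6*(-75 - 12) = 6*(-87) = -522)
64*(O + l) = 64*(-93/2 - 522) = 64*(-1137/2) = -36384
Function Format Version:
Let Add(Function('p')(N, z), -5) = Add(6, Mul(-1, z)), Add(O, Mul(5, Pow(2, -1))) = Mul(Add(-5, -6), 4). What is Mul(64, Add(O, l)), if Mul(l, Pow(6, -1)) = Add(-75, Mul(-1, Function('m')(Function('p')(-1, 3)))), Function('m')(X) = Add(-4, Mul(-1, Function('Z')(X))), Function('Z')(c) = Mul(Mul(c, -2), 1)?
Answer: -36384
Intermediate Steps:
Function('Z')(c) = Mul(-2, c) (Function('Z')(c) = Mul(Mul(-2, c), 1) = Mul(-2, c))
O = Rational(-93, 2) (O = Add(Rational(-5, 2), Mul(Add(-5, -6), 4)) = Add(Rational(-5, 2), Mul(-11, 4)) = Add(Rational(-5, 2), -44) = Rational(-93, 2) ≈ -46.500)
Function('p')(N, z) = Add(11, Mul(-1, z)) (Function('p')(N, z) = Add(5, Add(6, Mul(-1, z))) = Add(11, Mul(-1, z)))
Function('m')(X) = Add(-4, Mul(2, X)) (Function('m')(X) = Add(-4, Mul(-1, Mul(-2, X))) = Add(-4, Mul(2, X)))
l = -522 (l = Mul(6, Add(-75, Mul(-1, Add(-4, Mul(2, Add(11, Mul(-1, 3))))))) = Mul(6, Add(-75, Mul(-1, Add(-4, Mul(2, Add(11, -3)))))) = Mul(6, Add(-75, Mul(-1, Add(-4, Mul(2, 8))))) = Mul(6, Add(-75, Mul(-1, Add(-4, 16)))) = Mul(6, Add(-75, Mul(-1, 12))) = Mul(6, Add(-75, -12)) = Mul(6, -87) = -522)
Mul(64, Add(O, l)) = Mul(64, Add(Rational(-93, 2), -522)) = Mul(64, Rational(-1137, 2)) = -36384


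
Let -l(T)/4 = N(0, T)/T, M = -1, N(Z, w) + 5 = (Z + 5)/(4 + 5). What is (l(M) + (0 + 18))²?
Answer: 4/81 ≈ 0.049383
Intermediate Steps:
N(Z, w) = -40/9 + Z/9 (N(Z, w) = -5 + (Z + 5)/(4 + 5) = -5 + (5 + Z)/9 = -5 + (5 + Z)*(⅑) = -5 + (5/9 + Z/9) = -40/9 + Z/9)
l(T) = 160/(9*T) (l(T) = -4*(-40/9 + (⅑)*0)/T = -4*(-40/9 + 0)/T = -(-160)/(9*T) = 160/(9*T))
(l(M) + (0 + 18))² = ((160/9)/(-1) + (0 + 18))² = ((160/9)*(-1) + 18)² = (-160/9 + 18)² = (2/9)² = 4/81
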